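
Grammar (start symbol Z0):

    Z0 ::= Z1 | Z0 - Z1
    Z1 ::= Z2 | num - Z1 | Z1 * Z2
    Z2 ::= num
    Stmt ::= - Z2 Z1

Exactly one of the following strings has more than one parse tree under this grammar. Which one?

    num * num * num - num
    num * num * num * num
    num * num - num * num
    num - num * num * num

num * num * num - num: 1 tree
num * num * num * num: 1 tree
num * num - num * num: 1 tree
num - num * num * num: 4 trees

num - num * num * num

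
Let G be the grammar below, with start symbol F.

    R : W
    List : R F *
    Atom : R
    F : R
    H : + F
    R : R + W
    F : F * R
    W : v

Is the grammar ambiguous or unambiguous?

Unambiguous

(H, List, Atom are unreachable from F, so their rules don't affect L(F).) This is a standard precedence ladder (F over R over W), with each level left-recursive on its own operator ('*' at F, '+' at R). That structure is LR(1), hence unambiguous.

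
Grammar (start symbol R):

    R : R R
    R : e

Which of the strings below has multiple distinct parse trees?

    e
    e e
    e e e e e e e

e: 1 tree
e e: 1 tree
e e e e e e e: 132 trees

e e e e e e e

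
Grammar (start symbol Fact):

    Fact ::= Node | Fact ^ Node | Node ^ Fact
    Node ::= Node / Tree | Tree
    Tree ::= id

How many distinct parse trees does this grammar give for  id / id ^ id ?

2

Parse trees for id / id ^ id:
  [Fact [Fact [Node [Node [Tree id]] / [Tree id]]] ^ [Node [Tree id]]]
  [Fact [Node [Node [Tree id]] / [Tree id]] ^ [Fact [Node [Tree id]]]]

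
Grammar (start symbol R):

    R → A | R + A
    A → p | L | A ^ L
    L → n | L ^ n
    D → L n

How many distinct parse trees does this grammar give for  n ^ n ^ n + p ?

Parse trees for n ^ n ^ n + p:
  [R [R [A [L [L [L n] ^ n] ^ n]]] + [A p]]
  [R [R [A [A [L n]] ^ [L [L n] ^ n]]] + [A p]]
  [R [R [A [A [L [L n] ^ n]] ^ [L n]]] + [A p]]
  [R [R [A [A [A [L n]] ^ [L n]] ^ [L n]]] + [A p]]

4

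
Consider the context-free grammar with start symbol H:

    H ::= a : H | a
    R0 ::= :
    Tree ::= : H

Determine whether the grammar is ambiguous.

(R0, Tree are unreachable from H, so their rules don't affect L(H).) Right-recursive list with a separator: after each atom, whether the separator follows determines the rule. One parse per string.

Unambiguous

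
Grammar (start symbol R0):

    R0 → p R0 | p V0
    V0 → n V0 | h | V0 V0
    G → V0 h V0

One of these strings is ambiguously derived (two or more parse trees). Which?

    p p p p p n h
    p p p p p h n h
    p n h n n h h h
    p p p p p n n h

p n h n n h h h

p p p p p n h: 1 tree
p p p p p h n h: 1 tree
p n h n n h h h: 34 trees
p p p p p n n h: 1 tree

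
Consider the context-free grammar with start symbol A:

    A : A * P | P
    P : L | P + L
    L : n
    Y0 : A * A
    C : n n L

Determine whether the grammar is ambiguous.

Only A, P, L are reachable from A; ignoring the rest: A → A * P | P  ;  P → P + L | L  — a left-associative chain with L at the bottom. Each string factors uniquely by precedence.

Unambiguous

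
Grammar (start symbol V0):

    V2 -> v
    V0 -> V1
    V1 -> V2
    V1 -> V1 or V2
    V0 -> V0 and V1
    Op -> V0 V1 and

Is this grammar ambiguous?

Unambiguous

(Op is unreachable from V0, so its rules don't affect L(V0).) The grammar is stratified — V0 handles 'and' (left-recursive), V1 handles 'or', V2 atoms. Each operator has a fixed associativity and precedence level, so every string has one parse.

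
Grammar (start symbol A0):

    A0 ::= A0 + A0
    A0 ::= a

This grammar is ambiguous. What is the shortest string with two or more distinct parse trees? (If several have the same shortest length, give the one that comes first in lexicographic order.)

length 1: no string has ≥2 trees
length 3: no string has ≥2 trees
length 5: a + a + a has 2 parse trees

Two derivations of a + a + a:
  A0 ⇒ A0 + A0 ⇒ A0 + A0 + A0 ⇒ a + A0 + A0 ⇒ a + a + A0 ⇒ a + a + a
  A0 ⇒ A0 + A0 ⇒ a + A0 ⇒ a + A0 + A0 ⇒ a + a + A0 ⇒ a + a + a

a + a + a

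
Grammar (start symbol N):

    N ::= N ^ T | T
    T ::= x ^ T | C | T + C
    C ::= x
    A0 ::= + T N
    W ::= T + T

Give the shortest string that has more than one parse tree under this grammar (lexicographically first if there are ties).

x ^ x

length 1: no string has ≥2 trees
length 3: x ^ x has 2 parse trees

Two derivations of x ^ x:
  N ⇒ N ^ T ⇒ T ^ T ⇒ C ^ T ⇒ x ^ T ⇒ x ^ C ⇒ x ^ x
  N ⇒ T ⇒ x ^ T ⇒ x ^ C ⇒ x ^ x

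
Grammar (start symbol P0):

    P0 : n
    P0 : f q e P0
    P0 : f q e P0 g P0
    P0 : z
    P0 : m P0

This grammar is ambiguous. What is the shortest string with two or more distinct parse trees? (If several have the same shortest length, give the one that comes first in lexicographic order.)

f q e f q e n g n

length 1: no string has ≥2 trees
length 2: no string has ≥2 trees
length 3: no string has ≥2 trees
length 4: no string has ≥2 trees
length 5: no string has ≥2 trees
length 6: no string has ≥2 trees
length 7: no string has ≥2 trees
length 8: no string has ≥2 trees
length 9: f q e f q e n g n has 2 parse trees

Two derivations of f q e f q e n g n:
  P0 ⇒ f q e P0 ⇒ f q e f q e P0 g P0 ⇒ f q e f q e n g P0 ⇒ f q e f q e n g n
  P0 ⇒ f q e P0 g P0 ⇒ f q e f q e P0 g P0 ⇒ f q e f q e n g P0 ⇒ f q e f q e n g n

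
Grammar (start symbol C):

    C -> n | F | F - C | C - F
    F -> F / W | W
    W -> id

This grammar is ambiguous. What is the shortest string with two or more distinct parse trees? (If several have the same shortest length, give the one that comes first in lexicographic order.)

length 1: no string has ≥2 trees
length 3: id - id has 2 parse trees

Two derivations of id - id:
  C ⇒ F - C ⇒ W - C ⇒ id - C ⇒ id - F ⇒ id - W ⇒ id - id
  C ⇒ C - F ⇒ F - F ⇒ W - F ⇒ id - F ⇒ id - W ⇒ id - id

id - id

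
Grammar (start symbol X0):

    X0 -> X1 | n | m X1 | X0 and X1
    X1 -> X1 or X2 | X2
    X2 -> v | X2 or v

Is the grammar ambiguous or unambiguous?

Ambiguous

Witness: v or v

Derivation 1: X0 ⇒ X1 ⇒ X1 or X2 ⇒ X2 or X2 ⇒ v or X2 ⇒ v or v
Derivation 2: X0 ⇒ X1 ⇒ X2 ⇒ X2 or v ⇒ v or v

Two distinct leftmost derivations for the same string.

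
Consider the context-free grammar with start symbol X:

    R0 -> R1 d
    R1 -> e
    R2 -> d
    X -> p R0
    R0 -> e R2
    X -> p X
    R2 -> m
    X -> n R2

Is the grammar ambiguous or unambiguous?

Ambiguous

Witness: p e d

Derivation 1: X ⇒ p R0 ⇒ p R1 d ⇒ p e d
Derivation 2: X ⇒ p R0 ⇒ p e R2 ⇒ p e d

Two distinct leftmost derivations for the same string.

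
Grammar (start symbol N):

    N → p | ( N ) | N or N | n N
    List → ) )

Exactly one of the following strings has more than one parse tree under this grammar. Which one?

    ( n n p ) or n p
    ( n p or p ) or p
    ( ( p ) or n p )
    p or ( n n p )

( n p or p ) or p

( n n p ) or n p: 1 tree
( n p or p ) or p: 2 trees
( ( p ) or n p ): 1 tree
p or ( n n p ): 1 tree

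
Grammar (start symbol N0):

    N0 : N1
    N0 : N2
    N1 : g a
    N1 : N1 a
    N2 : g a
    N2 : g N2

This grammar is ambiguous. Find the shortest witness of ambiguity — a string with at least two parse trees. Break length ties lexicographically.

g a

length 2: g a has 2 parse trees

Two derivations of g a:
  N0 ⇒ N1 ⇒ g a
  N0 ⇒ N2 ⇒ g a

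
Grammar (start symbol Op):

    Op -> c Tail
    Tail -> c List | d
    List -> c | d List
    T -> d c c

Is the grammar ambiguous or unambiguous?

(T is unreachable from Op, so its rules don't affect L(Op).) The reachable rules are right-linear with at most one rule per (nonterminal, next-terminal) pair. Each input token forces the next rule, so parsing is deterministic.

Unambiguous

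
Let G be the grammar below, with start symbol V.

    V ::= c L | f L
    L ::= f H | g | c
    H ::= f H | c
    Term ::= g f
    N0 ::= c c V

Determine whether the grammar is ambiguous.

Unambiguous

(Term, N0 are unreachable from V, so their rules don't affect L(V).) Each reachable nonterminal has at most one production per leading terminal, and all productions are right-linear; the derivation is determined token-by-token.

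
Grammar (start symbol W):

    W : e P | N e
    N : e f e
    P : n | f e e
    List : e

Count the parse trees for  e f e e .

2

Parse trees for e f e e:
  [W e [P f e e]]
  [W [N e f e] e]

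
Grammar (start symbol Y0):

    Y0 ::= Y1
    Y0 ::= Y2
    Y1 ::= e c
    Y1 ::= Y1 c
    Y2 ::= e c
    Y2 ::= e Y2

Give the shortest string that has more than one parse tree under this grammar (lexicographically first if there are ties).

length 2: e c has 2 parse trees

Two derivations of e c:
  Y0 ⇒ Y1 ⇒ e c
  Y0 ⇒ Y2 ⇒ e c

e c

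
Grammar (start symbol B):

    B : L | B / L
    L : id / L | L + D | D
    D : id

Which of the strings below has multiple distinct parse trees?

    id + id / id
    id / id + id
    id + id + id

id / id + id

id + id / id: 1 tree
id / id + id: 3 trees
id + id + id: 1 tree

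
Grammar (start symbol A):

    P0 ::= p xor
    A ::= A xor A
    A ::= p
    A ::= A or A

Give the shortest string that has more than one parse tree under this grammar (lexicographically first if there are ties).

length 1: no string has ≥2 trees
length 3: no string has ≥2 trees
length 5: p or p or p has 2 parse trees

Two derivations of p or p or p:
  A ⇒ A or A ⇒ p or A ⇒ p or A or A ⇒ p or p or A ⇒ p or p or p
  A ⇒ A or A ⇒ A or A or A ⇒ p or A or A ⇒ p or p or A ⇒ p or p or p

p or p or p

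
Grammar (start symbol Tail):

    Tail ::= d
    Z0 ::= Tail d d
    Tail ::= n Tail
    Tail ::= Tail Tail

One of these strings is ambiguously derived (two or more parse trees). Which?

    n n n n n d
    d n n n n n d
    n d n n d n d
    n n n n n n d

n n n n n d: 1 tree
d n n n n n d: 1 tree
n d n n d n d: 9 trees
n n n n n n d: 1 tree

n d n n d n d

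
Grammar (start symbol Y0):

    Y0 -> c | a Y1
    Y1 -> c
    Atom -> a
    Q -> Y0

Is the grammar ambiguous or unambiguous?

Only Y0, Y1 are reachable from Y0; ignoring the rest: Each reachable nonterminal has at most one production per leading terminal, and all productions are right-linear; the derivation is determined token-by-token.

Unambiguous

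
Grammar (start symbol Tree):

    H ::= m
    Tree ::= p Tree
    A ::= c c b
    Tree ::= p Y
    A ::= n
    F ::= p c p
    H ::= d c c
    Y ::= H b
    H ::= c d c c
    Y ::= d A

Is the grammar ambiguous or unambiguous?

Witness: p d c c b

Derivation 1: Tree ⇒ p Y ⇒ p H b ⇒ p d c c b
Derivation 2: Tree ⇒ p Y ⇒ p d A ⇒ p d c c b

Two distinct leftmost derivations for the same string.

Ambiguous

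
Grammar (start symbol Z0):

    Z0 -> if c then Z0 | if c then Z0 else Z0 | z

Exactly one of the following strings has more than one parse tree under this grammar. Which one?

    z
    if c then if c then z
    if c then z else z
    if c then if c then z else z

z: 1 tree
if c then if c then z: 1 tree
if c then z else z: 1 tree
if c then if c then z else z: 2 trees

if c then if c then z else z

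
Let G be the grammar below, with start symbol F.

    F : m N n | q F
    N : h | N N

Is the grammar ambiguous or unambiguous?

Witness: m h h h n

Derivation 1: F ⇒ m N n ⇒ m N N n ⇒ m h N n ⇒ m h N N n ⇒ m h h N n ⇒ m h h h n
Derivation 2: F ⇒ m N n ⇒ m N N n ⇒ m N N N n ⇒ m h N N n ⇒ m h h N n ⇒ m h h h n

Two distinct leftmost derivations for the same string.

Ambiguous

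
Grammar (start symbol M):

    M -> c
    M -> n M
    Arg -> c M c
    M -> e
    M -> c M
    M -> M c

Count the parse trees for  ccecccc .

Parse trees for ccecccc (showing first 6 of 15):
  [M c [M c [M [M [M [M [M e] c] c] c] c]]]
  [M c [M [M c [M [M [M [M e] c] c] c]] c]]
  [M c [M [M [M c [M [M [M e] c] c]] c] c]]
  [M c [M [M [M [M c [M [M e] c]] c] c] c]]
  [M c [M [M [M [M [M c [M e]] c] c] c] c]]
  [M [M c [M c [M [M [M [M e] c] c] c]]] c]

15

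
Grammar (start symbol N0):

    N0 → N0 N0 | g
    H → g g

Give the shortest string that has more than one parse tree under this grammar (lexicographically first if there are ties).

length 1: no string has ≥2 trees
length 2: no string has ≥2 trees
length 3: g g g has 2 parse trees

Two derivations of g g g:
  N0 ⇒ N0 N0 ⇒ N0 N0 N0 ⇒ g N0 N0 ⇒ g g N0 ⇒ g g g
  N0 ⇒ N0 N0 ⇒ g N0 ⇒ g N0 N0 ⇒ g g N0 ⇒ g g g

g g g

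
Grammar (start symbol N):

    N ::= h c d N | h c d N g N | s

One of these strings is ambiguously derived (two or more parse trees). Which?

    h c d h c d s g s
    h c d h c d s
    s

h c d h c d s g s

h c d h c d s g s: 2 trees
h c d h c d s: 1 tree
s: 1 tree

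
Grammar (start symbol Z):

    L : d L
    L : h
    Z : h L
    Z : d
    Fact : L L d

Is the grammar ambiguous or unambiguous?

Unambiguous

(Fact is unreachable from Z, so its rules don't affect L(Z).) The reachable rules are right-linear with at most one rule per (nonterminal, next-terminal) pair. Each input token forces the next rule, so parsing is deterministic.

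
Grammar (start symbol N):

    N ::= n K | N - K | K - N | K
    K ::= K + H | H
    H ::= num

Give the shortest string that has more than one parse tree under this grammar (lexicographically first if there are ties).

length 1: no string has ≥2 trees
length 2: no string has ≥2 trees
length 3: num - num has 2 parse trees

Two derivations of num - num:
  N ⇒ N - K ⇒ K - K ⇒ H - K ⇒ num - K ⇒ num - H ⇒ num - num
  N ⇒ K - N ⇒ H - N ⇒ num - N ⇒ num - K ⇒ num - H ⇒ num - num

num - num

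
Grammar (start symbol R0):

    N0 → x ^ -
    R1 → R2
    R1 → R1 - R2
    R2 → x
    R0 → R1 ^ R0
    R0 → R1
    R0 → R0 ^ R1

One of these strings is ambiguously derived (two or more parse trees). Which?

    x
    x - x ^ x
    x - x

x - x ^ x

x: 1 tree
x - x ^ x: 2 trees
x - x: 1 tree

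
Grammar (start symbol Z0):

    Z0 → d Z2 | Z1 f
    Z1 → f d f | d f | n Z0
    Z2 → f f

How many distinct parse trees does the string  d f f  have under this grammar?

Parse trees for d f f:
  [Z0 d [Z2 f f]]
  [Z0 [Z1 d f] f]

2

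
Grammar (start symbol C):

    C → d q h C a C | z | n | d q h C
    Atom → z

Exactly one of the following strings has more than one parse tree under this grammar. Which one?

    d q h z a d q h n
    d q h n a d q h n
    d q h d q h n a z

d q h z a d q h n: 1 tree
d q h n a d q h n: 1 tree
d q h d q h n a z: 2 trees

d q h d q h n a z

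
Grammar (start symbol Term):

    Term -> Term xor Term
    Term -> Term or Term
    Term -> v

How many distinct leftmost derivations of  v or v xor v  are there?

Parse trees for v or v xor v:
  [Term [Term [Term v] or [Term v]] xor [Term v]]
  [Term [Term v] or [Term [Term v] xor [Term v]]]

2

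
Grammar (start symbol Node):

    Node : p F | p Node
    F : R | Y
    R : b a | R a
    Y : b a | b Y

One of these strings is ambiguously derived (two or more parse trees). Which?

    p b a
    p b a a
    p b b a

p b a: 2 trees
p b a a: 1 tree
p b b a: 1 tree

p b a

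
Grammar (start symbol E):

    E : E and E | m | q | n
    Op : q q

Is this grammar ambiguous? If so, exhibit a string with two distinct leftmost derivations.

Witness: m and m and m

Derivation 1: E ⇒ E and E ⇒ E and E and E ⇒ m and E and E ⇒ m and m and E ⇒ m and m and m
Derivation 2: E ⇒ E and E ⇒ m and E ⇒ m and E and E ⇒ m and m and E ⇒ m and m and m

Two distinct leftmost derivations for the same string.

Ambiguous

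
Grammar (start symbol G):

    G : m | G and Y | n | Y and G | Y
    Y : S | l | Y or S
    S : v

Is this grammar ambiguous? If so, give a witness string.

Witness: l and l

Derivation 1: G ⇒ G and Y ⇒ Y and Y ⇒ l and Y ⇒ l and l
Derivation 2: G ⇒ Y and G ⇒ l and G ⇒ l and Y ⇒ l and l

Two distinct leftmost derivations for the same string.

Ambiguous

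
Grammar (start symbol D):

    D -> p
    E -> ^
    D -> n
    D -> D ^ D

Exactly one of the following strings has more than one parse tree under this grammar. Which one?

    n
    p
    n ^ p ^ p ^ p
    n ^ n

n: 1 tree
p: 1 tree
n ^ p ^ p ^ p: 5 trees
n ^ n: 1 tree

n ^ p ^ p ^ p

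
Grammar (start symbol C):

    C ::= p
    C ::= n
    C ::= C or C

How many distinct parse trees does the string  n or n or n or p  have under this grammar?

Parse trees for n or n or n or p:
  [C [C n] or [C [C n] or [C [C n] or [C p]]]]
  [C [C n] or [C [C [C n] or [C n]] or [C p]]]
  [C [C [C n] or [C n]] or [C [C n] or [C p]]]
  [C [C [C n] or [C [C n] or [C n]]] or [C p]]
  [C [C [C [C n] or [C n]] or [C n]] or [C p]]

5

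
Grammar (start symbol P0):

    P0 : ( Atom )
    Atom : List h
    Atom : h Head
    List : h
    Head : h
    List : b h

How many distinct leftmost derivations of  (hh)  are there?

Parse trees for (hh):
  [P0 ( [Atom [List h] h] )]
  [P0 ( [Atom h [Head h]] )]

2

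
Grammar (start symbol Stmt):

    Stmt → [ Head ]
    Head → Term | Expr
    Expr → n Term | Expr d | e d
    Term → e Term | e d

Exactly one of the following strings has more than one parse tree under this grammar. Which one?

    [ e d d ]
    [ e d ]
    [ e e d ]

[ e d ]

[ e d d ]: 1 tree
[ e d ]: 2 trees
[ e e d ]: 1 tree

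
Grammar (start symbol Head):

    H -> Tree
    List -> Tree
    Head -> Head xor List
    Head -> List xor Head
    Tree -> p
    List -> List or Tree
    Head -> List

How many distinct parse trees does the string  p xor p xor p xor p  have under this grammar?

8

Parse trees for p xor p xor p xor p:
  [Head [Head [Head [Head [List [Tree p]]] xor [List [Tree p]]] xor [List [Tree p]]] xor [List [Tree p]]]
  [Head [Head [Head [List [Tree p]] xor [Head [List [Tree p]]]] xor [List [Tree p]]] xor [List [Tree p]]]
  [Head [Head [List [Tree p]] xor [Head [Head [List [Tree p]]] xor [List [Tree p]]]] xor [List [Tree p]]]
  [Head [Head [List [Tree p]] xor [Head [List [Tree p]] xor [Head [List [Tree p]]]]] xor [List [Tree p]]]
  [Head [List [Tree p]] xor [Head [Head [Head [List [Tree p]]] xor [List [Tree p]]] xor [List [Tree p]]]]
  [Head [List [Tree p]] xor [Head [Head [List [Tree p]] xor [Head [List [Tree p]]]] xor [List [Tree p]]]]
  [Head [List [Tree p]] xor [Head [List [Tree p]] xor [Head [Head [List [Tree p]]] xor [List [Tree p]]]]]
  [Head [List [Tree p]] xor [Head [List [Tree p]] xor [Head [List [Tree p]] xor [Head [List [Tree p]]]]]]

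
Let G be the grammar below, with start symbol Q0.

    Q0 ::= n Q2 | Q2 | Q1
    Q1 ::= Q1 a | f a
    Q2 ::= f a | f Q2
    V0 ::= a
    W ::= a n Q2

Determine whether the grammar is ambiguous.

Ambiguous

Witness: f a

Derivation 1: Q0 ⇒ Q2 ⇒ f a
Derivation 2: Q0 ⇒ Q1 ⇒ f a

Two distinct leftmost derivations for the same string.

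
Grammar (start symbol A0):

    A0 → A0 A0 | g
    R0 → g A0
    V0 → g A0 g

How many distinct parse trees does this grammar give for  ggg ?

2

Parse trees for ggg:
  [A0 [A0 g] [A0 [A0 g] [A0 g]]]
  [A0 [A0 [A0 g] [A0 g]] [A0 g]]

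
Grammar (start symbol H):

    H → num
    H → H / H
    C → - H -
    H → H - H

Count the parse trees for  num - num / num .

2

Parse trees for num - num / num:
  [H [H [H num] - [H num]] / [H num]]
  [H [H num] - [H [H num] / [H num]]]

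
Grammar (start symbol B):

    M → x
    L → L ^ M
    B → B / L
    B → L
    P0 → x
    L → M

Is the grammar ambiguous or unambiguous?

Unambiguous

(P0 is unreachable from B, so its rules don't affect L(B).) This is a standard precedence ladder (B over L over M), with each level left-recursive on its own operator ('/' at B, '^' at L). That structure is LR(1), hence unambiguous.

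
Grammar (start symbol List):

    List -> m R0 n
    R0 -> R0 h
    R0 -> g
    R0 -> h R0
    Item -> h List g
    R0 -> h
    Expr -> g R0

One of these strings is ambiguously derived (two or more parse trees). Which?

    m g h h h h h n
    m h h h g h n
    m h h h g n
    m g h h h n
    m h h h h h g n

m g h h h h h n: 1 tree
m h h h g h n: 4 trees
m h h h g n: 1 tree
m g h h h n: 1 tree
m h h h h h g n: 1 tree

m h h h g h n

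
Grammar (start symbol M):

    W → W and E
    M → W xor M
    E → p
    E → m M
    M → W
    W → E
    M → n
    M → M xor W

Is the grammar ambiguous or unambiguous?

Ambiguous

Witness: p xor p

Derivation 1: M ⇒ W xor M ⇒ E xor M ⇒ p xor M ⇒ p xor W ⇒ p xor E ⇒ p xor p
Derivation 2: M ⇒ M xor W ⇒ W xor W ⇒ E xor W ⇒ p xor W ⇒ p xor E ⇒ p xor p

Two distinct leftmost derivations for the same string.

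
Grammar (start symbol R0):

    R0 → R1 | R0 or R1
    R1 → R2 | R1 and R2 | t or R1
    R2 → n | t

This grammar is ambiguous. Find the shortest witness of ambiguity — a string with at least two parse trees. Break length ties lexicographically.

length 1: no string has ≥2 trees
length 3: t or n has 2 parse trees

Two derivations of t or n:
  R0 ⇒ R1 ⇒ t or R1 ⇒ t or R2 ⇒ t or n
  R0 ⇒ R0 or R1 ⇒ R1 or R1 ⇒ R2 or R1 ⇒ t or R1 ⇒ t or R2 ⇒ t or n

t or n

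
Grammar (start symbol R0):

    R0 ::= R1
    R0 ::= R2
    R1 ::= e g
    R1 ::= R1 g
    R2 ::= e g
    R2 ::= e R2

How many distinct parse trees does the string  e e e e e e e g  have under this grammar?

1

Parse trees for e e e e e e e g:
  [R0 [R2 e [R2 e [R2 e [R2 e [R2 e [R2 e [R2 e g]]]]]]]]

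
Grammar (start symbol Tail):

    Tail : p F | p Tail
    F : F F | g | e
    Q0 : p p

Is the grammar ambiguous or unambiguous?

Ambiguous

Witness: p e e e

Derivation 1: Tail ⇒ p F ⇒ p F F ⇒ p F F F ⇒ p e F F ⇒ p e e F ⇒ p e e e
Derivation 2: Tail ⇒ p F ⇒ p F F ⇒ p e F ⇒ p e F F ⇒ p e e F ⇒ p e e e

Two distinct leftmost derivations for the same string.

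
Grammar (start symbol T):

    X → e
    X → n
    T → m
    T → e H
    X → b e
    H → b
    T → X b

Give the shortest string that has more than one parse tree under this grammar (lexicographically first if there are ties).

e b

length 1: no string has ≥2 trees
length 2: e b has 2 parse trees

Two derivations of e b:
  T ⇒ e H ⇒ e b
  T ⇒ X b ⇒ e b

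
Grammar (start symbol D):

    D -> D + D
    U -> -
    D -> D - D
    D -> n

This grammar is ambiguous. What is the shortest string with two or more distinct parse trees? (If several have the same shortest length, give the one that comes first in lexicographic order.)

n + n + n

length 1: no string has ≥2 trees
length 3: no string has ≥2 trees
length 5: n + n + n has 2 parse trees

Two derivations of n + n + n:
  D ⇒ D + D ⇒ D + D + D ⇒ n + D + D ⇒ n + n + D ⇒ n + n + n
  D ⇒ D + D ⇒ n + D ⇒ n + D + D ⇒ n + n + D ⇒ n + n + n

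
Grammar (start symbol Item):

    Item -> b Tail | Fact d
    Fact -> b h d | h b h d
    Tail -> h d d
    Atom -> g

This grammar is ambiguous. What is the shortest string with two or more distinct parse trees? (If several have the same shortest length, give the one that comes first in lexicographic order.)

length 4: b h d d has 2 parse trees

Two derivations of b h d d:
  Item ⇒ b Tail ⇒ b h d d
  Item ⇒ Fact d ⇒ b h d d

b h d d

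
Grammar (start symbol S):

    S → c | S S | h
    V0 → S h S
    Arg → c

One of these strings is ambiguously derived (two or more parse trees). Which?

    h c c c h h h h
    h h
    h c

h c c c h h h h

h c c c h h h h: 429 trees
h h: 1 tree
h c: 1 tree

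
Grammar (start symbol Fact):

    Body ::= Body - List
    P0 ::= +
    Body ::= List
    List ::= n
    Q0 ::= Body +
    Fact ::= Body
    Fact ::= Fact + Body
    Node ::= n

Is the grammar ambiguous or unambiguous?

Unambiguous

Only Fact, Body, List are reachable from Fact; ignoring the rest: Fact → Fact + Body | Body  ;  Body → Body - List | List  — a left-associative chain with List at the bottom. Each string factors uniquely by precedence.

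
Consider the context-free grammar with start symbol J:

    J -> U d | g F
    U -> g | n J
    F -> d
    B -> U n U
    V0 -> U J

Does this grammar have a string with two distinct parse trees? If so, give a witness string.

Ambiguous

Witness: g d

Derivation 1: J ⇒ U d ⇒ g d
Derivation 2: J ⇒ g F ⇒ g d

Two distinct leftmost derivations for the same string.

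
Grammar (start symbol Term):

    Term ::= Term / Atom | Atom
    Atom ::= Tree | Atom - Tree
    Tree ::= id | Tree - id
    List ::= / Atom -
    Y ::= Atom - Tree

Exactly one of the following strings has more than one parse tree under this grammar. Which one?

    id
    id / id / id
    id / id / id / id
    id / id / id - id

id / id / id - id

id: 1 tree
id / id / id: 1 tree
id / id / id / id: 1 tree
id / id / id - id: 2 trees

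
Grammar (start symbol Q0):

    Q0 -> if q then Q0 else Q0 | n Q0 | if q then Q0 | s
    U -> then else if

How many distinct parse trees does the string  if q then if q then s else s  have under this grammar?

Parse trees for if q then if q then s else s:
  [Q0 if q then [Q0 if q then [Q0 s]] else [Q0 s]]
  [Q0 if q then [Q0 if q then [Q0 s] else [Q0 s]]]

2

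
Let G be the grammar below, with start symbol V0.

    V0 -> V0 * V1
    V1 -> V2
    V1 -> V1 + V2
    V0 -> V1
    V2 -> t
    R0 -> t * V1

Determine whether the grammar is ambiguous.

(R0 is unreachable from V0, so its rules don't affect L(V0).) The grammar is stratified — V0 handles '*' (left-recursive), V1 handles '+', V2 atoms. Each operator has a fixed associativity and precedence level, so every string has one parse.

Unambiguous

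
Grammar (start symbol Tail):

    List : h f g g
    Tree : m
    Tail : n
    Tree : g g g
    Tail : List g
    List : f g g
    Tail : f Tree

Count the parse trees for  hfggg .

Parse trees for hfggg:
  [Tail [List h f g g] g]

1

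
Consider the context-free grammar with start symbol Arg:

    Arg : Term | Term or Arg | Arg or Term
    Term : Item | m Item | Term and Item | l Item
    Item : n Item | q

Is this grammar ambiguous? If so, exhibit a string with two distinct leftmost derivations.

Witness: q or q

Derivation 1: Arg ⇒ Term or Arg ⇒ Item or Arg ⇒ q or Arg ⇒ q or Term ⇒ q or Item ⇒ q or q
Derivation 2: Arg ⇒ Arg or Term ⇒ Term or Term ⇒ Item or Term ⇒ q or Term ⇒ q or Item ⇒ q or q

Two distinct leftmost derivations for the same string.

Ambiguous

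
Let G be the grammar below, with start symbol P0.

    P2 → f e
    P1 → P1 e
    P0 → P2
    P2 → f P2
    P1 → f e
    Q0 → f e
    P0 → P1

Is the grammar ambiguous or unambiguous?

Witness: f e

Derivation 1: P0 ⇒ P2 ⇒ f e
Derivation 2: P0 ⇒ P1 ⇒ f e

Two distinct leftmost derivations for the same string.

Ambiguous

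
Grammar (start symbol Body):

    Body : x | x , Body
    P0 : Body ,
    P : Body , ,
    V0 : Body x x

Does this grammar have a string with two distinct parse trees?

Unambiguous

(P0, P, V0 are unreachable from Body, so their rules don't affect L(Body).) The reachable grammar is A → atom sep A | atom. Each atom is followed by either the separator (recurse) or end-of-string (stop) — no choice point.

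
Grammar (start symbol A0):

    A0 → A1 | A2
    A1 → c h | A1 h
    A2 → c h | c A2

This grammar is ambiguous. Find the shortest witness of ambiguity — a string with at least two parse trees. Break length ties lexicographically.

length 2: c h has 2 parse trees

Two derivations of c h:
  A0 ⇒ A1 ⇒ c h
  A0 ⇒ A2 ⇒ c h

c h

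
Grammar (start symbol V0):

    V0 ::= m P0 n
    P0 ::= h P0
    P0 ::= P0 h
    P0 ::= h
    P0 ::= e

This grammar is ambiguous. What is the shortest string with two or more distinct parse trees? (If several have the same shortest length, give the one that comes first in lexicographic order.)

length 3: no string has ≥2 trees
length 4: m h h n has 2 parse trees

Two derivations of m h h n:
  V0 ⇒ m P0 n ⇒ m h P0 n ⇒ m h h n
  V0 ⇒ m P0 n ⇒ m P0 h n ⇒ m h h n

m h h n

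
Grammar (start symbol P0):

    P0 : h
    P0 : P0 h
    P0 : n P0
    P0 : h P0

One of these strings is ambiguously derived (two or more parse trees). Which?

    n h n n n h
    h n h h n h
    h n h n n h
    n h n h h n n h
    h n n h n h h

n h n n n h: 1 tree
h n h h n h: 1 tree
h n h n n h: 1 tree
n h n h h n n h: 1 tree
h n n h n h h: 7 trees

h n n h n h h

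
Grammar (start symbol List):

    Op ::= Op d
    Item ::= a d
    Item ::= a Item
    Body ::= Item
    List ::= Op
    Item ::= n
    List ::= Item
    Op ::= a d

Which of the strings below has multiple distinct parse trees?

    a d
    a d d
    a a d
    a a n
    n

a d

a d: 2 trees
a d d: 1 tree
a a d: 1 tree
a a n: 1 tree
n: 1 tree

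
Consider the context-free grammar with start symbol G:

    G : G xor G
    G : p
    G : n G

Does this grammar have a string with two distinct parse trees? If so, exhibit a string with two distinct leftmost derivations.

Witness: n p xor p

Derivation 1: G ⇒ G xor G ⇒ n G xor G ⇒ n p xor G ⇒ n p xor p
Derivation 2: G ⇒ n G ⇒ n G xor G ⇒ n p xor G ⇒ n p xor p

Two distinct leftmost derivations for the same string.

Ambiguous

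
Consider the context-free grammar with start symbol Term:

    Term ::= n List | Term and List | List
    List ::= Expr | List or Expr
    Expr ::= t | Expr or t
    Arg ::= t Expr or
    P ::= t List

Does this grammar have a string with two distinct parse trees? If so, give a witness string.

Witness: t or t

Derivation 1: Term ⇒ List ⇒ Expr ⇒ Expr or t ⇒ t or t
Derivation 2: Term ⇒ List ⇒ List or Expr ⇒ Expr or Expr ⇒ t or Expr ⇒ t or t

Two distinct leftmost derivations for the same string.

Ambiguous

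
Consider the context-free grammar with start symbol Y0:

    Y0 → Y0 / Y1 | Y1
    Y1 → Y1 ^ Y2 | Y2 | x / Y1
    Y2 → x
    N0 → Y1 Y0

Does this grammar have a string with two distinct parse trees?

Witness: x / x

Derivation 1: Y0 ⇒ Y0 / Y1 ⇒ Y1 / Y1 ⇒ Y2 / Y1 ⇒ x / Y1 ⇒ x / Y2 ⇒ x / x
Derivation 2: Y0 ⇒ Y1 ⇒ x / Y1 ⇒ x / Y2 ⇒ x / x

Two distinct leftmost derivations for the same string.

Ambiguous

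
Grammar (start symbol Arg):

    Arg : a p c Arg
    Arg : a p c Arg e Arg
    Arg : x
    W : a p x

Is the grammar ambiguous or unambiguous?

Witness: a p c a p c x e x

Derivation 1: Arg ⇒ a p c Arg ⇒ a p c a p c Arg e Arg ⇒ a p c a p c x e Arg ⇒ a p c a p c x e x
Derivation 2: Arg ⇒ a p c Arg e Arg ⇒ a p c a p c Arg e Arg ⇒ a p c a p c x e Arg ⇒ a p c a p c x e x

Two distinct leftmost derivations for the same string.

Ambiguous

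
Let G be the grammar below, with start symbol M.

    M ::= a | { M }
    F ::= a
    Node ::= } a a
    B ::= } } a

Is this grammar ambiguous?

Unambiguous

Only M is reachable from M; ignoring the rest: Each string is a nest of matched brackets around a single atom. An opening bracket forces the recursive rule; an atom forces the base rule.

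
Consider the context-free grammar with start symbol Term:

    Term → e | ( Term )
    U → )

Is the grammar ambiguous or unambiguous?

Unambiguous

(U is unreachable from Term, so its rules don't affect L(Term).) L(Term) is { openⁿ atom closeⁿ : n ≥ 0 }. The bracket depth fixes n, and the derivation is forced at every step.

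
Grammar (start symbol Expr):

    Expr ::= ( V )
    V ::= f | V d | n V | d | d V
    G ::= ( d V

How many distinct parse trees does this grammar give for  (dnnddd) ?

Parse trees for (dnnddd) (showing first 6 of 16):
  [Expr ( [V [V [V d [V n [V n [V d]]]] d] d] )]
  [Expr ( [V [V d [V [V n [V n [V d]]] d]] d] )]
  [Expr ( [V [V d [V n [V [V n [V d]] d]]] d] )]
  [Expr ( [V [V d [V n [V n [V [V d] d]]]] d] )]
  [Expr ( [V [V d [V n [V n [V d [V d]]]]] d] )]
  [Expr ( [V d [V [V [V n [V n [V d]]] d] d]] )]

16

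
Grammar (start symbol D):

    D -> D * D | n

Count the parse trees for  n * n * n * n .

5

Parse trees for n * n * n * n:
  [D [D n] * [D [D n] * [D [D n] * [D n]]]]
  [D [D n] * [D [D [D n] * [D n]] * [D n]]]
  [D [D [D n] * [D n]] * [D [D n] * [D n]]]
  [D [D [D n] * [D [D n] * [D n]]] * [D n]]
  [D [D [D [D n] * [D n]] * [D n]] * [D n]]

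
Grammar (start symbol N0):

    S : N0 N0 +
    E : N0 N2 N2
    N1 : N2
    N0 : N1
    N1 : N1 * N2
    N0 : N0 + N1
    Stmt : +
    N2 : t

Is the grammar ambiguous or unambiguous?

(E, Stmt, S are unreachable from N0, so their rules don't affect L(N0).) The grammar is stratified — N0 handles '+' (left-recursive), N1 handles '*', N2 atoms. Each operator has a fixed associativity and precedence level, so every string has one parse.

Unambiguous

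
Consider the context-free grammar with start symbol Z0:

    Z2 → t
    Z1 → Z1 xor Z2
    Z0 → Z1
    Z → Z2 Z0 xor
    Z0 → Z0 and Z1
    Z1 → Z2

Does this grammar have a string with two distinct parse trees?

(Z is unreachable from Z0, so its rules don't affect L(Z0).) This is a standard precedence ladder (Z0 over Z1 over Z2), with each level left-recursive on its own operator ('and' at Z0, 'xor' at Z1). That structure is LR(1), hence unambiguous.

Unambiguous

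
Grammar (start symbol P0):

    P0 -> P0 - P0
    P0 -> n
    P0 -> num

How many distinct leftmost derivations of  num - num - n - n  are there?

5

Parse trees for num - num - n - n:
  [P0 [P0 num] - [P0 [P0 num] - [P0 [P0 n] - [P0 n]]]]
  [P0 [P0 num] - [P0 [P0 [P0 num] - [P0 n]] - [P0 n]]]
  [P0 [P0 [P0 num] - [P0 num]] - [P0 [P0 n] - [P0 n]]]
  [P0 [P0 [P0 num] - [P0 [P0 num] - [P0 n]]] - [P0 n]]
  [P0 [P0 [P0 [P0 num] - [P0 num]] - [P0 n]] - [P0 n]]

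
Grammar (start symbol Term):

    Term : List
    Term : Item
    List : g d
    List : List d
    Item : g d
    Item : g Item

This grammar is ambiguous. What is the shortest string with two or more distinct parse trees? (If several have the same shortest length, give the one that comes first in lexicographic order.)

length 2: g d has 2 parse trees

Two derivations of g d:
  Term ⇒ List ⇒ g d
  Term ⇒ Item ⇒ g d

g d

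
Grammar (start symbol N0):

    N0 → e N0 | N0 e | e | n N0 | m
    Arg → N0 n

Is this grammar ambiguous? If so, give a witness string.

Witness: e e

Derivation 1: N0 ⇒ e N0 ⇒ e e
Derivation 2: N0 ⇒ N0 e ⇒ e e

Two distinct leftmost derivations for the same string.

Ambiguous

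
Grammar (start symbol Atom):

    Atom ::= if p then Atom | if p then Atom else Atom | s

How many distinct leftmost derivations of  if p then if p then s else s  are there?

Parse trees for if p then if p then s else s:
  [Atom if p then [Atom if p then [Atom s] else [Atom s]]]
  [Atom if p then [Atom if p then [Atom s]] else [Atom s]]

2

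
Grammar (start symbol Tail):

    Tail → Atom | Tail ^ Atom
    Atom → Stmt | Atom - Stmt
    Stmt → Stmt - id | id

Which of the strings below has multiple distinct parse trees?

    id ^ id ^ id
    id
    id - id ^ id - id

id - id ^ id - id

id ^ id ^ id: 1 tree
id: 1 tree
id - id ^ id - id: 4 trees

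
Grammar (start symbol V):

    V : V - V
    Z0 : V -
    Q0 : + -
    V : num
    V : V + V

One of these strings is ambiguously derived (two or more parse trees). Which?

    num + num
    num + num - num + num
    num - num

num + num - num + num

num + num: 1 tree
num + num - num + num: 5 trees
num - num: 1 tree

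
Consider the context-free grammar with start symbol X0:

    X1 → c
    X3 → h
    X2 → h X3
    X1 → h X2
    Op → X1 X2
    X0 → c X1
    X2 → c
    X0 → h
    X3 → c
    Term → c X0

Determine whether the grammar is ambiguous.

Unambiguous

(Term, Op are unreachable from X0, so their rules don't affect L(X0).) Each reachable nonterminal has at most one production per leading terminal, and all productions are right-linear; the derivation is determined token-by-token.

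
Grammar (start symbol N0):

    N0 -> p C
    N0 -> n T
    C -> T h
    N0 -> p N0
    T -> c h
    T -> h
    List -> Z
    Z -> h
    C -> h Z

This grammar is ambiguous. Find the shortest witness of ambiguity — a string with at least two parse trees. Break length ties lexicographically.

p h h

length 2: no string has ≥2 trees
length 3: p h h has 2 parse trees

Two derivations of p h h:
  N0 ⇒ p C ⇒ p T h ⇒ p h h
  N0 ⇒ p C ⇒ p h Z ⇒ p h h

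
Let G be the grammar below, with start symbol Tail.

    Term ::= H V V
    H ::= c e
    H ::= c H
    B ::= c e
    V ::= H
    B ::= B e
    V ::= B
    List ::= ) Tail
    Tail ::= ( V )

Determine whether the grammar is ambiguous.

Ambiguous

Witness: ( c e )

Derivation 1: Tail ⇒ ( V ) ⇒ ( H ) ⇒ ( c e )
Derivation 2: Tail ⇒ ( V ) ⇒ ( B ) ⇒ ( c e )

Two distinct leftmost derivations for the same string.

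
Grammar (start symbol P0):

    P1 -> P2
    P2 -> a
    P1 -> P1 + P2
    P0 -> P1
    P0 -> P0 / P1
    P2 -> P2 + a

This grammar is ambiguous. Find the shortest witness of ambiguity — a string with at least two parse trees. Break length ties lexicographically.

length 1: no string has ≥2 trees
length 3: a + a has 2 parse trees

Two derivations of a + a:
  P0 ⇒ P1 ⇒ P2 ⇒ P2 + a ⇒ a + a
  P0 ⇒ P1 ⇒ P1 + P2 ⇒ P2 + P2 ⇒ a + P2 ⇒ a + a

a + a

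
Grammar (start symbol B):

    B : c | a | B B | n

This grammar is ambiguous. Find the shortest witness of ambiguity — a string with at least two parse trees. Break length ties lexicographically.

a a a

length 1: no string has ≥2 trees
length 2: no string has ≥2 trees
length 3: a a a has 2 parse trees

Two derivations of a a a:
  B ⇒ B B ⇒ a B ⇒ a B B ⇒ a a B ⇒ a a a
  B ⇒ B B ⇒ B B B ⇒ a B B ⇒ a a B ⇒ a a a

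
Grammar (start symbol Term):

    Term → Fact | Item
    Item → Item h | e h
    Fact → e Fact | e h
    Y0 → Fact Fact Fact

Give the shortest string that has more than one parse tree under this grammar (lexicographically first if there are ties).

e h

length 2: e h has 2 parse trees

Two derivations of e h:
  Term ⇒ Fact ⇒ e h
  Term ⇒ Item ⇒ e h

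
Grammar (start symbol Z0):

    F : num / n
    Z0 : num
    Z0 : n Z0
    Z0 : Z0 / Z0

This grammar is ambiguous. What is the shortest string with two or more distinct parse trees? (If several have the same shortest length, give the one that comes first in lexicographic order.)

length 1: no string has ≥2 trees
length 2: no string has ≥2 trees
length 3: no string has ≥2 trees
length 4: n num / num has 2 parse trees

Two derivations of n num / num:
  Z0 ⇒ n Z0 ⇒ n Z0 / Z0 ⇒ n num / Z0 ⇒ n num / num
  Z0 ⇒ Z0 / Z0 ⇒ n Z0 / Z0 ⇒ n num / Z0 ⇒ n num / num

n num / num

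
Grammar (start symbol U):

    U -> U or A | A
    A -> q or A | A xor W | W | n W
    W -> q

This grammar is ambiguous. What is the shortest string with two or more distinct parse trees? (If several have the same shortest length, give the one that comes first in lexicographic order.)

length 1: no string has ≥2 trees
length 2: no string has ≥2 trees
length 3: q or q has 2 parse trees

Two derivations of q or q:
  U ⇒ U or A ⇒ A or A ⇒ W or A ⇒ q or A ⇒ q or W ⇒ q or q
  U ⇒ A ⇒ q or A ⇒ q or W ⇒ q or q

q or q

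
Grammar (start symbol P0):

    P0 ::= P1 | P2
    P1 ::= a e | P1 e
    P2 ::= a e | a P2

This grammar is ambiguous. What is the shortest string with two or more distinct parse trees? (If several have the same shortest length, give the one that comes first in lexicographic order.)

length 2: a e has 2 parse trees

Two derivations of a e:
  P0 ⇒ P1 ⇒ a e
  P0 ⇒ P2 ⇒ a e

a e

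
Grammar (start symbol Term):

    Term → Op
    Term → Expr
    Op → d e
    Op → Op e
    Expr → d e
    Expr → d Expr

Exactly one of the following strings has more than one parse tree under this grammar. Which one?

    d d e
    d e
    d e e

d e

d d e: 1 tree
d e: 2 trees
d e e: 1 tree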